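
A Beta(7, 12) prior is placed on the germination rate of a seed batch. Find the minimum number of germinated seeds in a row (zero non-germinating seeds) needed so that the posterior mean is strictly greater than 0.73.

k = 26

After k germinated seeds and 0 non-germinating seeds the posterior is Beta(7+k, 12), with mean (7+k)/(7+12+k).
Set (7+k)/(19+k) > 0.73 and solve: k > (0.73·19 − 7)/(1 − 0.73) = 25.444.
The smallest integer exceeding 25.444 is 26, and checking k=26: (33)/(45) = 0.7333 > 0.73.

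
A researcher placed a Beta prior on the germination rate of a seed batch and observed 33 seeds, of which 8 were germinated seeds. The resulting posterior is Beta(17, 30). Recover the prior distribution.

Beta(9, 5)

Beta is conjugate to the binomial likelihood: posterior = Beta(α+s, β+f).
Subtract the data counts: 17−8=9, 30−25=5.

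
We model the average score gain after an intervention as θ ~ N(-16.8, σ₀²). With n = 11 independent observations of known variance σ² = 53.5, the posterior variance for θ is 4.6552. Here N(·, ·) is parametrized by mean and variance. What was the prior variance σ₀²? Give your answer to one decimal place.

σ₀² = 108.6

For the Normal–Normal model with known σ², precisions add: τ_n = τ₀ + n/σ².
So 1/σ₀² = 1/4.6552 − 11/53.5 = 0.214814 − 0.205607 = 0.009207.
Hence σ₀² = 1/0.009207 ≈ 108.6.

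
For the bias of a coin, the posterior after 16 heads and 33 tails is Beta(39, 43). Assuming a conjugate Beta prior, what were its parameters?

Beta(23, 10)

Under Beta–binomial conjugacy the posterior parameters are (a+s, b+f).
So a = 39 − 16 = 23 and b = 43 − 33 = 10.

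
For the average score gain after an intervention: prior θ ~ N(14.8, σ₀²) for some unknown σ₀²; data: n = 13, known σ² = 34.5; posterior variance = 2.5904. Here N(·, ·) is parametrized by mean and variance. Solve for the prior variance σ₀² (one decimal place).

For the Normal–Normal model with known σ², precisions add: τ_n = τ₀ + n/σ².
So 1/σ₀² = 1/2.5904 − 13/34.5 = 0.386041 − 0.376812 = 0.009229.
Hence σ₀² = 1/0.009229 ≈ 108.4.

σ₀² = 108.4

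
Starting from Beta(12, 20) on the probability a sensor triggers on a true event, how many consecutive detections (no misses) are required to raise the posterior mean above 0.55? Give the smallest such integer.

k = 13

After k detections and 0 misses the posterior is Beta(12+k, 20), with mean (12+k)/(12+20+k).
Set (12+k)/(32+k) > 0.55 and solve: k > (0.55·32 − 12)/(1 − 0.55) = 12.444.
The smallest integer exceeding 12.444 is 13.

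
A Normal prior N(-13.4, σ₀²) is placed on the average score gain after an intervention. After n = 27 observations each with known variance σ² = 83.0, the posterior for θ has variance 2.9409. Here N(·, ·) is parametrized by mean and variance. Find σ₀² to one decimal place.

For the Normal–Normal model with known σ², precisions add: τ_n = τ₀ + n/σ².
So 1/σ₀² = 1/2.9409 − 27/83.0 = 0.340032 − 0.325301 = 0.014731.
Hence σ₀² = 1/0.014731 ≈ 67.9.

σ₀² = 67.9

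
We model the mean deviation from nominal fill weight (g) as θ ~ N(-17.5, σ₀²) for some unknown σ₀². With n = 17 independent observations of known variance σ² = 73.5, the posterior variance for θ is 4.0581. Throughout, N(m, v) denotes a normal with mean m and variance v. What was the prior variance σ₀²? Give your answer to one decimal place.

For the Normal–Normal model with known σ², precisions add: τ_n = τ₀ + n/σ².
So 1/σ₀² = 1/4.0581 − 17/73.5 = 0.246421 − 0.231293 = 0.015128.
Hence σ₀² = 1/0.015128 ≈ 66.1.

σ₀² = 66.1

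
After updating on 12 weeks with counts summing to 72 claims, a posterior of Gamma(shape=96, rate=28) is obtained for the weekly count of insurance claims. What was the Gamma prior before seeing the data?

Gamma(shape=24, rate=16)

Gamma–Poisson conjugacy: posterior shape = α + Σxᵢ, posterior rate = β + n.
So α = 96 − 72 = 24 and β = 28 − 12 = 16.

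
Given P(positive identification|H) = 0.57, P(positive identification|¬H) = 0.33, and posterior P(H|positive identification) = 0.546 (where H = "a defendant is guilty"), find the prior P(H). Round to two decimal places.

P(H) = 0.41

Bayes' rule in odds form gives O(H|E) = O(H)·[P(E|H)/P(E|¬H)], hence O(H) = O(H|E)/LR.
Posterior odds = 0.546/(1−0.546) = 1.2026. LR = 0.57/0.33 = 1.7273.
Prior odds = 1.2026/1.7273 = 0.6962, so P(H) = 0.6962/(1+0.6962) ≈ 0.41.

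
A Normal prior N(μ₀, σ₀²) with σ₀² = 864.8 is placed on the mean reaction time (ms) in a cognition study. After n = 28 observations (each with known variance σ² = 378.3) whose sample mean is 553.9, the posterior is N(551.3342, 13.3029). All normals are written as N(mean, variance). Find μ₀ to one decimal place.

μ₀ = 387.1

With known observation variance, the Normal–Normal posterior has precision τ_n = τ₀ + n/σ² and mean μ_n = (τ₀μ₀ + (n/σ²)x̄)/τ_n.
Here τ₀ = 1/864.8 = 0.001156 and τ_data = 28/378.3 = 0.074015, so τ_n = 0.075171.
Rearranging for μ₀: μ₀ = (μ_n·τ_n − τ_data·x̄)/τ₀ = (551.3342·0.075171 − 0.074015·553.9) / 0.001156 = 0.447435/0.001156 ≈ 387.1.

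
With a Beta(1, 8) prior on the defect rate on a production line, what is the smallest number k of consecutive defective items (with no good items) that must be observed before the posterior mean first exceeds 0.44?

After k defective items and 0 good items the posterior is Beta(1+k, 8), with mean (1+k)/(1+8+k).
Set (1+k)/(9+k) > 0.44 and solve: k > (0.44·9 − 1)/(1 − 0.44) = 5.286.
The smallest integer exceeding 5.286 is 6.

k = 6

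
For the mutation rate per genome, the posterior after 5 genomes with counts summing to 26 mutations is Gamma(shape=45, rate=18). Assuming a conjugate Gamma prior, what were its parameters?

A Gamma(α, β) prior (rate parametrization) on a Poisson rate with n observations summing to S gives posterior Gamma(α+S, β+n).
So α = 45 − 26 = 19 and β = 18 − 5 = 13.

Gamma(shape=19, rate=13)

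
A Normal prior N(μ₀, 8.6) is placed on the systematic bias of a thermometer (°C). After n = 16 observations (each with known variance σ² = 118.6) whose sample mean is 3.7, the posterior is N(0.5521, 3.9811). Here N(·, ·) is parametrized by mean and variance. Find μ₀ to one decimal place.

With known observation variance, the Normal–Normal posterior has precision τ_n = τ₀ + n/σ² and mean μ_n = (τ₀μ₀ + (n/σ²)x̄)/τ_n.
Here τ₀ = 1/8.6 = 0.116279 and τ_data = 16/118.6 = 0.134907, so τ_n = 0.251186.
Rearranging for μ₀: μ₀ = (μ_n·τ_n − τ_data·x̄)/τ₀ = (0.5521·0.251186 − 0.134907·3.7) / 0.116279 = -0.360476/0.116279 ≈ -3.1.

μ₀ = -3.1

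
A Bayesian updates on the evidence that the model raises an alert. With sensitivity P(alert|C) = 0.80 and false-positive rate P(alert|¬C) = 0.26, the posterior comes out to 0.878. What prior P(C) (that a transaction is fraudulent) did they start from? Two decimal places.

P(C) = 0.70

In odds form, posterior odds = prior odds × likelihood ratio, so prior odds = posterior odds ÷ LR.
Posterior odds = 0.878/(1−0.878) = 7.1967. LR = 0.80/0.26 = 3.0769.
Prior odds = 7.1967/3.0769 = 2.3389, so P(C) = 2.3389/(1+2.3389) ≈ 0.70.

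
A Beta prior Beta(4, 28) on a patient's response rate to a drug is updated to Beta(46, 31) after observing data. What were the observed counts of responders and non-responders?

A Beta(a, b) prior with s successes and f failures in binomial data gives a Beta(a+s, b+f) posterior.
Match parameters: s=46−4=42, f=31−28=3.

42 responders and 3 non-responders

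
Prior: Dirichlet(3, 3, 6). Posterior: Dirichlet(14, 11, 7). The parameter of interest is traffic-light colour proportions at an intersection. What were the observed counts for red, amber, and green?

counts (11, 8, 1)

For a Dirichlet(α) prior with multinomial counts c, the posterior is Dirichlet(α + c) componentwise.
Counts are posterior − prior componentwise: 14−3=11, 11−3=8, 7−6=1.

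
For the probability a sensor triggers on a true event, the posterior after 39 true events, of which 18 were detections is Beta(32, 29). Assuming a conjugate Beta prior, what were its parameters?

Beta(14, 8)

A Beta(α, β) prior with s successes and f failures in binomial data gives a Beta(α+s, β+f) posterior.
So α = 32 − 18 = 14 and β = 29 − 21 = 8.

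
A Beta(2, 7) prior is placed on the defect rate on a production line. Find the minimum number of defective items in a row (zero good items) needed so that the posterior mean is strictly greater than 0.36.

After k defective items and 0 good items the posterior is Beta(2+k, 7), with mean (2+k)/(2+7+k).
Set (2+k)/(9+k) > 0.36 and solve: k > (0.36·9 − 2)/(1 − 0.36) = 1.938.
The smallest integer exceeding 1.938 is 2.

k = 2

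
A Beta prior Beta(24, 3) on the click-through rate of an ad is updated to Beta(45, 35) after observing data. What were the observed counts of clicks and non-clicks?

21 clicks and 32 non-clicks

Beta is conjugate to the binomial likelihood: posterior = Beta(a+s, b+f).
Match parameters: s=45−24=21, f=35−3=32.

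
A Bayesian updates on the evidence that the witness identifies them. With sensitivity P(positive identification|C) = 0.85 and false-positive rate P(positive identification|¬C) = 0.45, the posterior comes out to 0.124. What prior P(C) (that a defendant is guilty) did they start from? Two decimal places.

P(C) = 0.07

In odds form, posterior odds = prior odds × likelihood ratio, so prior odds = posterior odds ÷ LR.
Posterior odds = 0.124/(1−0.124) = 0.1416. LR = 0.85/0.45 = 1.8889.
Prior odds = 0.1416/1.8889 = 0.0750, so P(C) = 0.0750/(1+0.0750) ≈ 0.07.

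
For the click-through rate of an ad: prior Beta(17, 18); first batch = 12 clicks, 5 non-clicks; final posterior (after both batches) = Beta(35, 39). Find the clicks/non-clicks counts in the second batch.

6 clicks and 16 non-clicks

Because Beta–binomial updating is additive in the counts, the combined data contributed (α_post−α_prior, β_post−β_prior) successes and failures.
Total across both batches: 35−17=18 clicks, 39−18=21 non-clicks.
Subtract the first batch: 18−12=6 clicks and 21−5=16 non-clicks.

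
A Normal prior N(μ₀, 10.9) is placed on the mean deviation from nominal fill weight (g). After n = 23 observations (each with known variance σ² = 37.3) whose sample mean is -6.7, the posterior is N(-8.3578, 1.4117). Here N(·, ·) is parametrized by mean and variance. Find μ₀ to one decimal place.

With known observation variance, the Normal–Normal posterior has precision τ_n = τ₀ + n/σ² and mean μ_n = (τ₀μ₀ + (n/σ²)x̄)/τ_n.
Here τ₀ = 1/10.9 = 0.091743 and τ_data = 23/37.3 = 0.616622, so τ_n = 0.708365.
Rearranging for μ₀: μ₀ = (μ_n·τ_n − τ_data·x̄)/τ₀ = (-8.3578·0.708365 − 0.616622·-6.7) / 0.091743 = -1.789006/0.091743 ≈ -19.5.

μ₀ = -19.5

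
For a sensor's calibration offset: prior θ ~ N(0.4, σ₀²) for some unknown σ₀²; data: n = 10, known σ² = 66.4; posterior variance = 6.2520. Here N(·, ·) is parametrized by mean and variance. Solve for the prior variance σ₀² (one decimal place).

Posterior precision equals prior precision plus data precision: 1/σ_n² = 1/σ₀² + n/σ².
So 1/σ₀² = 1/6.2520 − 10/66.4 = 0.159949 − 0.150602 = 0.009347.
Hence σ₀² = 1/0.009347 ≈ 107.0.

σ₀² = 107.0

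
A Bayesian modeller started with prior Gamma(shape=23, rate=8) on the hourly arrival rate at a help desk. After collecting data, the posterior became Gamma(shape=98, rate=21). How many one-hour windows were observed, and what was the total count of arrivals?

n = 13 one-hour windows with total 75 arrivals

A Gamma(α, β) prior (rate parametrization) on a Poisson rate with n observations summing to S gives posterior Gamma(α+S, β+n).
Matching: Σxᵢ = 98 − 23 = 75 and n = 21 − 8 = 13.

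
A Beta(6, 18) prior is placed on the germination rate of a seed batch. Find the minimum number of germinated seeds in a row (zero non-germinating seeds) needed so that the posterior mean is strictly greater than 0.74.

k = 46

After k germinated seeds and 0 non-germinating seeds the posterior is Beta(6+k, 18), with mean (6+k)/(6+18+k).
Set (6+k)/(24+k) > 0.74 and solve: k > (0.74·24 − 6)/(1 − 0.74) = 45.231.
The smallest integer exceeding 45.231 is 46.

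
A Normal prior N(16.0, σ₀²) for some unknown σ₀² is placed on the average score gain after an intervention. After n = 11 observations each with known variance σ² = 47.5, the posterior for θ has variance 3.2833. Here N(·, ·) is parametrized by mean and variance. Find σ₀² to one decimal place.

Posterior precision equals prior precision plus data precision: 1/σ_n² = 1/σ₀² + n/σ².
So 1/σ₀² = 1/3.2833 − 11/47.5 = 0.304572 − 0.231579 = 0.072993.
Hence σ₀² = 1/0.072993 ≈ 13.7.

σ₀² = 13.7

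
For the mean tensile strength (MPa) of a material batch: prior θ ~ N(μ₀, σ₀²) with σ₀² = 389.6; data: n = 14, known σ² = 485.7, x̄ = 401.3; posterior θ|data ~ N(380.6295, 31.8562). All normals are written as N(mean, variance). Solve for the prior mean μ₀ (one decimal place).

μ₀ = 148.5

The posterior mean is a precision-weighted average: μ_n = (τ₀μ₀ + τ_data·x̄)/(τ₀+τ_data), with τ₀=1/σ₀² and τ_data=n/σ².
Here τ₀ = 1/389.6 = 0.002567 and τ_data = 14/485.7 = 0.028824, so τ_n = 0.031391.
Rearranging for μ₀: μ₀ = (μ_n·τ_n − τ_data·x̄)/τ₀ = (380.6295·0.031391 − 0.028824·401.3) / 0.002567 = 0.381269/0.002567 ≈ 148.5.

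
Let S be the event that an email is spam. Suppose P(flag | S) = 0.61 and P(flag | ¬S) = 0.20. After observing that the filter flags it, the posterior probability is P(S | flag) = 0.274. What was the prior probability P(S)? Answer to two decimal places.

Bayes' rule in odds form gives O(S|E) = O(S)·[P(E|S)/P(E|¬S)], hence O(S) = O(S|E)/LR.
Posterior odds = 0.274/(1−0.274) = 0.3774. LR = 0.61/0.20 = 3.0500.
Prior odds = 0.3774/3.0500 = 0.1237, so P(S) = 0.1237/(1+0.1237) ≈ 0.11.

P(S) = 0.11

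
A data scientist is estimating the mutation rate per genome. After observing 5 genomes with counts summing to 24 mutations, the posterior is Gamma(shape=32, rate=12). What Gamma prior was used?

A Gamma(α, β) prior (rate parametrization) on a Poisson rate with n observations summing to S gives posterior Gamma(α+S, β+n).
So α = 32 − 24 = 8 and β = 12 − 5 = 7.

Gamma(shape=8, rate=7)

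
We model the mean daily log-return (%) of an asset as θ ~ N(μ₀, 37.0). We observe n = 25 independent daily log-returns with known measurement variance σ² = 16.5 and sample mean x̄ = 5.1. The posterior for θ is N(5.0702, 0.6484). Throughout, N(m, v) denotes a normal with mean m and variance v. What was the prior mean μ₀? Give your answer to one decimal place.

μ₀ = 3.4

The posterior mean is a precision-weighted average: μ_n = (τ₀μ₀ + τ_data·x̄)/(τ₀+τ_data), with τ₀=1/σ₀² and τ_data=n/σ².
Here τ₀ = 1/37.0 = 0.027027 and τ_data = 25/16.5 = 1.515152, so τ_n = 1.542179.
Rearranging for μ₀: μ₀ = (μ_n·τ_n − τ_data·x̄)/τ₀ = (5.0702·1.542179 − 1.515152·5.1) / 0.027027 = 0.091881/0.027027 ≈ 3.4.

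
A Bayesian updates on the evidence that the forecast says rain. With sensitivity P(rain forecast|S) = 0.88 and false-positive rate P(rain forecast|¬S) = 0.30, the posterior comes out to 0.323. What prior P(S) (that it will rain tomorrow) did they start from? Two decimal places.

P(S) = 0.14

Bayes' rule in odds form gives O(S|E) = O(S)·[P(E|S)/P(E|¬S)], hence O(S) = O(S|E)/LR.
Posterior odds = 0.323/(1−0.323) = 0.4771. LR = 0.88/0.30 = 2.9333.
Prior odds = 0.4771/2.9333 = 0.1626, so P(S) = 0.1626/(1+0.1626) ≈ 0.14.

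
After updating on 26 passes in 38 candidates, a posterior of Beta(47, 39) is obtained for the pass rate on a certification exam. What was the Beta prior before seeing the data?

Beta(21, 27)

A Beta(a, b) prior with s successes and f failures in binomial data gives a Beta(a+s, b+f) posterior.
Subtract the data counts: 47−26=21, 39−12=27.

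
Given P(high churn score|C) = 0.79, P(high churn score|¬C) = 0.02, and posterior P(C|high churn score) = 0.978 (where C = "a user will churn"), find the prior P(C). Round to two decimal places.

P(C) = 0.53

In odds form, posterior odds = prior odds × likelihood ratio, so prior odds = posterior odds ÷ LR.
Posterior odds = 0.978/(1−0.978) = 44.4545. LR = 0.79/0.02 = 39.5000.
Prior odds = 44.4545/39.5000 = 1.1254, so P(C) = 1.1254/(1+1.1254) ≈ 0.53.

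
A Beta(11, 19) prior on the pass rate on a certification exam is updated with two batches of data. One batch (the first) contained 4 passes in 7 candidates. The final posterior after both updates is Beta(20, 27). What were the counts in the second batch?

Because Beta–binomial updating is additive in the counts, the combined data contributed (α_post−α_prior, β_post−β_prior) successes and failures.
Total across both batches: 20−11=9 passes, 27−19=8 failures.
Subtract the first batch: 9−4=5 passes and 8−3=5 failures.

5 passes and 5 failures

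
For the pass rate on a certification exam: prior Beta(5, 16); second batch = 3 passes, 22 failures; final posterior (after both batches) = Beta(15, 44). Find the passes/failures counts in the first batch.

7 passes and 6 failures

Sequential conjugate updates are equivalent to a single update on the pooled data, so total successes = posterior α − prior α and total failures = posterior β − prior β.
Total across both batches: 15−5=10 passes, 44−16=28 failures.
Subtract the second batch: 10−3=7 passes and 28−22=6 failures.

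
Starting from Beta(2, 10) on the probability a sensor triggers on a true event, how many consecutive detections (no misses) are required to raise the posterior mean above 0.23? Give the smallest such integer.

k = 1

After k detections and 0 misses the posterior is Beta(2+k, 10), with mean (2+k)/(2+10+k).
Set (2+k)/(12+k) > 0.23 and solve: k > (0.23·12 − 2)/(1 − 0.23) = 0.987.
The smallest integer exceeding 0.987 is 1, and checking k=1: (3)/(13) = 0.2308 > 0.23.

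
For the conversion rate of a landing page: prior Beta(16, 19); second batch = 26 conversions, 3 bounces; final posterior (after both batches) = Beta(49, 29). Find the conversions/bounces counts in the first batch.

7 conversions and 7 bounces

Because Beta–binomial updating is additive in the counts, the combined data contributed (α_post−α_prior, β_post−β_prior) successes and failures.
Total across both batches: 49−16=33 conversions, 29−19=10 bounces.
Subtract the second batch: 33−26=7 conversions and 10−3=7 bounces.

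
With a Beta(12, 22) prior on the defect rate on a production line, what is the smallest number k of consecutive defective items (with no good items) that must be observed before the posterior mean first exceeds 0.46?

k = 7

After k defective items and 0 good items the posterior is Beta(12+k, 22), with mean (12+k)/(12+22+k).
Set (12+k)/(34+k) > 0.46 and solve: k > (0.46·34 − 12)/(1 − 0.46) = 6.741.
The smallest integer exceeding 6.741 is 7.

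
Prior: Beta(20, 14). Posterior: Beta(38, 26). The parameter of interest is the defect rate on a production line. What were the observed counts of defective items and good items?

Under Beta–binomial conjugacy the posterior parameters are (a+s, b+f).
So s = 38 − 20 = 18 and f = 26 − 14 = 12.

18 defective items and 12 good items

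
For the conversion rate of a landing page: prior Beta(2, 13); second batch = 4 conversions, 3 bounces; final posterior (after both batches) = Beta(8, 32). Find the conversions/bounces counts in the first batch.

Because Beta–binomial updating is additive in the counts, the combined data contributed (α_post−α_prior, β_post−β_prior) successes and failures.
Total across both batches: 8−2=6 conversions, 32−13=19 bounces.
Subtract the second batch: 6−4=2 conversions and 19−3=16 bounces.

2 conversions and 16 bounces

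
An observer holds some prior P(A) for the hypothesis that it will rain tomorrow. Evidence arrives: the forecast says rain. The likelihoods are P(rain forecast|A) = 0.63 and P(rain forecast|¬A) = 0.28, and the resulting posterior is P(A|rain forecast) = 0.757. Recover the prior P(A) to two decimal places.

P(A) = 0.58

In odds form, posterior odds = prior odds × likelihood ratio, so prior odds = posterior odds ÷ LR.
Posterior odds = 0.757/(1−0.757) = 3.1152. LR = 0.63/0.28 = 2.2500.
Prior odds = 3.1152/2.2500 = 1.3845, so P(A) = 1.3845/(1+1.3845) ≈ 0.58.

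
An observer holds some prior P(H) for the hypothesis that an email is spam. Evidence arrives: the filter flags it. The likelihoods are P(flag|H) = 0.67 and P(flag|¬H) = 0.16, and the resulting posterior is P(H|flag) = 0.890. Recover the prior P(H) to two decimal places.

Bayes' rule in odds form gives O(H|E) = O(H)·[P(E|H)/P(E|¬H)], hence O(H) = O(H|E)/LR.
Posterior odds = 0.890/(1−0.890) = 8.0909. LR = 0.67/0.16 = 4.1875.
Prior odds = 8.0909/4.1875 = 1.9322, so P(H) = 1.9322/(1+1.9322) ≈ 0.66.

P(H) = 0.66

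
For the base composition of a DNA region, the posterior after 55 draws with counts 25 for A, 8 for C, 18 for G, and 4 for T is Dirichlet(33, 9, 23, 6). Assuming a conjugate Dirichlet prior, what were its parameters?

For a Dirichlet(α) prior with multinomial counts c, the posterior is Dirichlet(α + c) componentwise.
Subtract each count from the matching posterior parameter: 33−25=8, 9−8=1, 23−18=5, 6−4=2.

Dirichlet(8, 1, 5, 2)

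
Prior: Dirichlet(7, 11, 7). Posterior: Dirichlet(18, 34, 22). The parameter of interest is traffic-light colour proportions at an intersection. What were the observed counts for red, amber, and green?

counts (11, 23, 15)

For a Dirichlet(α) prior with multinomial counts c, the posterior is Dirichlet(α + c) componentwise.
Counts are posterior − prior componentwise: 18−7=11, 34−11=23, 22−7=15.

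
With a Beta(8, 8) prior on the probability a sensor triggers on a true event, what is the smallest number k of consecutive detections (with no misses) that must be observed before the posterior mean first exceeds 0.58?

After k detections and 0 misses the posterior is Beta(8+k, 8), with mean (8+k)/(8+8+k).
Set (8+k)/(16+k) > 0.58 and solve: k > (0.58·16 − 8)/(1 − 0.58) = 3.048.
The smallest integer exceeding 3.048 is 4.

k = 4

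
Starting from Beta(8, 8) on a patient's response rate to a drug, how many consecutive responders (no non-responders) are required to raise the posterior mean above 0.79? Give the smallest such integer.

After k responders and 0 non-responders the posterior is Beta(8+k, 8), with mean (8+k)/(8+8+k).
Set (8+k)/(16+k) > 0.79 and solve: k > (0.79·16 − 8)/(1 − 0.79) = 22.095.
The smallest integer exceeding 22.095 is 23.

k = 23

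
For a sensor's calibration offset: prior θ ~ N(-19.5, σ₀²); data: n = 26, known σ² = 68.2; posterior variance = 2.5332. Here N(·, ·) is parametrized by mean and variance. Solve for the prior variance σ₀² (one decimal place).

σ₀² = 73.9

For the Normal–Normal model with known σ², precisions add: τ_n = τ₀ + n/σ².
So 1/σ₀² = 1/2.5332 − 26/68.2 = 0.394758 − 0.381232 = 0.013526.
Hence σ₀² = 1/0.013526 ≈ 73.9.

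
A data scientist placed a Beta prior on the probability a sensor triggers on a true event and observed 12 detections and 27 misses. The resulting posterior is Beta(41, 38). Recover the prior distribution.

Beta(29, 11)

Beta is conjugate to the binomial likelihood: posterior = Beta(a+s, b+f).
Subtract the data counts: 41−12=29, 38−27=11.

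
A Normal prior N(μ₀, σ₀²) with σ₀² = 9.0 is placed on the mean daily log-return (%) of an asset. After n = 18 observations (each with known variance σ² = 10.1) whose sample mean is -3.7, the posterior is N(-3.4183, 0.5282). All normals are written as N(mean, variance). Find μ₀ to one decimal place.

With known observation variance, the Normal–Normal posterior has precision τ_n = τ₀ + n/σ² and mean μ_n = (τ₀μ₀ + (n/σ²)x̄)/τ_n.
Here τ₀ = 1/9.0 = 0.111111 and τ_data = 18/10.1 = 1.782178, so τ_n = 1.893289.
Rearranging for μ₀: μ₀ = (μ_n·τ_n − τ_data·x̄)/τ₀ = (-3.4183·1.893289 − 1.782178·-3.7) / 0.111111 = 0.122229/0.111111 ≈ 1.1.

μ₀ = 1.1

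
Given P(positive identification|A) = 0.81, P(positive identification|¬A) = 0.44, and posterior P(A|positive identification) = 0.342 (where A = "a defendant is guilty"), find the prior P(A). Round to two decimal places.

Bayes' rule in odds form gives O(A|E) = O(A)·[P(E|A)/P(E|¬A)], hence O(A) = O(A|E)/LR.
Posterior odds = 0.342/(1−0.342) = 0.5198. LR = 0.81/0.44 = 1.8409.
Prior odds = 0.5198/1.8409 = 0.2824, so P(A) = 0.2824/(1+0.2824) ≈ 0.22.

P(A) = 0.22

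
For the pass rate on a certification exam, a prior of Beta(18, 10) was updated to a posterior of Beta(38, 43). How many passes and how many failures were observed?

Under Beta–binomial conjugacy the posterior parameters are (α+s, β+f).
Match parameters: s=38−18=20, f=43−10=33.

20 passes and 33 failures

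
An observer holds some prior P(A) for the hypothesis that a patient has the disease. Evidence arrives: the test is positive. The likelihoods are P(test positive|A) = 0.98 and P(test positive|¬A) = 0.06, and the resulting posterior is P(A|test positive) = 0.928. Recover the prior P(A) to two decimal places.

P(A) = 0.44

Bayes' rule in odds form gives O(A|E) = O(A)·[P(E|A)/P(E|¬A)], hence O(A) = O(A|E)/LR.
Posterior odds = 0.928/(1−0.928) = 12.8889. LR = 0.98/0.06 = 16.3333.
Prior odds = 12.8889/16.3333 = 0.7891, so P(A) = 0.7891/(1+0.7891) ≈ 0.44.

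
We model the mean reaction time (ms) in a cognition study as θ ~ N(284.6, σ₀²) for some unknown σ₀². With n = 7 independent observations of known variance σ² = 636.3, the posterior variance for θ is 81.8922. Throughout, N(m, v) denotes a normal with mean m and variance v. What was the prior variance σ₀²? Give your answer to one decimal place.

σ₀² = 826.4

Posterior precision equals prior precision plus data precision: 1/σ_n² = 1/σ₀² + n/σ².
So 1/σ₀² = 1/81.8922 − 7/636.3 = 0.012211 − 0.011001 = 0.001210.
Hence σ₀² = 1/0.001210 ≈ 826.4.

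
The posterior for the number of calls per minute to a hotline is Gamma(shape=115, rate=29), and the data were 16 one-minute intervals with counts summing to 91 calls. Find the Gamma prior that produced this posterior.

Gamma–Poisson conjugacy: posterior shape = α + Σxᵢ, posterior rate = β + n.
So α = 115 − 91 = 24 and β = 29 − 16 = 13.

Gamma(shape=24, rate=13)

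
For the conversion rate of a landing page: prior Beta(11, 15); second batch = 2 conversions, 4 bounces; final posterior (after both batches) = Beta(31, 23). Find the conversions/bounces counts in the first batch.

18 conversions and 4 bounces

Sequential conjugate updates are equivalent to a single update on the pooled data, so total successes = posterior α − prior α and total failures = posterior β − prior β.
Total across both batches: 31−11=20 conversions, 23−15=8 bounces.
Subtract the second batch: 20−2=18 conversions and 8−4=4 bounces.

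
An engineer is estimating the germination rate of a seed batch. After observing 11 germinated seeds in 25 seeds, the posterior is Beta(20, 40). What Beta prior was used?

Beta(9, 26)

A Beta(α, β) prior with s successes and f failures in binomial data gives a Beta(α+s, β+f) posterior.
Subtract the data counts: 20−11=9, 40−14=26.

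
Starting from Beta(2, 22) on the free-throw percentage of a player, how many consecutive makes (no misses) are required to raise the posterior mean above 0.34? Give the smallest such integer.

k = 10

After k makes and 0 misses the posterior is Beta(2+k, 22), with mean (2+k)/(2+22+k).
Set (2+k)/(24+k) > 0.34 and solve: k > (0.34·24 − 2)/(1 − 0.34) = 9.333.
The smallest integer exceeding 9.333 is 10, and checking k=10: (12)/(34) = 0.3529 > 0.34.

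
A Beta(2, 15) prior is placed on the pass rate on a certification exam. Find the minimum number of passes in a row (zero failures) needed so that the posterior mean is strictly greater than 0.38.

k = 8

After k passes and 0 failures the posterior is Beta(2+k, 15), with mean (2+k)/(2+15+k).
Set (2+k)/(17+k) > 0.38 and solve: k > (0.38·17 − 2)/(1 − 0.38) = 7.194.
The smallest integer exceeding 7.194 is 8.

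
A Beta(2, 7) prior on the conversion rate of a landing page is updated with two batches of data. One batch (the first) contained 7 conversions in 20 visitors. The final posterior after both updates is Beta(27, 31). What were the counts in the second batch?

18 conversions and 11 bounces

Sequential conjugate updates are equivalent to a single update on the pooled data, so total successes = posterior α − prior α and total failures = posterior β − prior β.
Total across both batches: 27−2=25 conversions, 31−7=24 bounces.
Subtract the first batch: 25−7=18 conversions and 24−13=11 bounces.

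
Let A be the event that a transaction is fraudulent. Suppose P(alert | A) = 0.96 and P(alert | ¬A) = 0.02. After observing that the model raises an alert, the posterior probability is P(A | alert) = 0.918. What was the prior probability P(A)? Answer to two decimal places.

P(A) = 0.19

Bayes' rule in odds form gives O(A|E) = O(A)·[P(E|A)/P(E|¬A)], hence O(A) = O(A|E)/LR.
Posterior odds = 0.918/(1−0.918) = 11.1951. LR = 0.96/0.02 = 48.0000.
Prior odds = 11.1951/48.0000 = 0.2332, so P(A) = 0.2332/(1+0.2332) ≈ 0.19.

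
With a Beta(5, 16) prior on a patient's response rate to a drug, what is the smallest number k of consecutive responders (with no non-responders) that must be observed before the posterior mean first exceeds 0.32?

k = 3

After k responders and 0 non-responders the posterior is Beta(5+k, 16), with mean (5+k)/(5+16+k).
Set (5+k)/(21+k) > 0.32 and solve: k > (0.32·21 − 5)/(1 − 0.32) = 2.529.
The smallest integer exceeding 2.529 is 3, and checking k=3: (8)/(24) = 0.3333 > 0.32.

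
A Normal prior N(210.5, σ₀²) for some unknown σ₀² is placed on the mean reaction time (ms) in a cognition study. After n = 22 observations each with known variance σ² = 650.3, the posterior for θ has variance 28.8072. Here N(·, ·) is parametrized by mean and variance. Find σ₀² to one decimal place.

For the Normal–Normal model with known σ², precisions add: τ_n = τ₀ + n/σ².
So 1/σ₀² = 1/28.8072 − 22/650.3 = 0.034714 − 0.033831 = 0.000883.
Hence σ₀² = 1/0.000883 ≈ 1132.5.

σ₀² = 1132.5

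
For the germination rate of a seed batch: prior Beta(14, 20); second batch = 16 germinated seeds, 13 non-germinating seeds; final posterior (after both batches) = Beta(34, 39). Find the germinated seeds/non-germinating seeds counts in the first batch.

4 germinated seeds and 6 non-germinating seeds

Because Beta–binomial updating is additive in the counts, the combined data contributed (α_post−α_prior, β_post−β_prior) successes and failures.
Total across both batches: 34−14=20 germinated seeds, 39−20=19 non-germinating seeds.
Subtract the second batch: 20−16=4 germinated seeds and 19−13=6 non-germinating seeds.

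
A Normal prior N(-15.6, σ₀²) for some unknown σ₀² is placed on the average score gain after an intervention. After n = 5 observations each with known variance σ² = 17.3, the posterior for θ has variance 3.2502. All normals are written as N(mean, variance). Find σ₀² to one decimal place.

σ₀² = 53.6

For the Normal–Normal model with known σ², precisions add: τ_n = τ₀ + n/σ².
So 1/σ₀² = 1/3.2502 − 5/17.3 = 0.307673 − 0.289017 = 0.018656.
Hence σ₀² = 1/0.018656 ≈ 53.6.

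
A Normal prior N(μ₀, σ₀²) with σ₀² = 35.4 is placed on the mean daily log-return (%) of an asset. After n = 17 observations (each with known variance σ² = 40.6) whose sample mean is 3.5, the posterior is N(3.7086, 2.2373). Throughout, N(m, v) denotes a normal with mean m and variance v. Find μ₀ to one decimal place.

The posterior mean is a precision-weighted average: μ_n = (τ₀μ₀ + τ_data·x̄)/(τ₀+τ_data), with τ₀=1/σ₀² and τ_data=n/σ².
Here τ₀ = 1/35.4 = 0.028249 and τ_data = 17/40.6 = 0.418719, so τ_n = 0.446968.
Rearranging for μ₀: μ₀ = (μ_n·τ_n − τ_data·x̄)/τ₀ = (3.7086·0.446968 − 0.418719·3.5) / 0.028249 = 0.192109/0.028249 ≈ 6.8.

μ₀ = 6.8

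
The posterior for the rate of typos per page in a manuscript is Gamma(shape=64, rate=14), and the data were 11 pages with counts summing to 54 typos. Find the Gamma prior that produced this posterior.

Gamma–Poisson conjugacy: posterior shape = α + Σxᵢ, posterior rate = β + n.
So α = 64 − 54 = 10 and β = 14 − 11 = 3.

Gamma(shape=10, rate=3)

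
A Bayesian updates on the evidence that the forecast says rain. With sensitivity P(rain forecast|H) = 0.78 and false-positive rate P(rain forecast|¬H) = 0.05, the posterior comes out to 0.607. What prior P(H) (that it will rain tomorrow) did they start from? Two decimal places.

In odds form, posterior odds = prior odds × likelihood ratio, so prior odds = posterior odds ÷ LR.
Posterior odds = 0.607/(1−0.607) = 1.5445. LR = 0.78/0.05 = 15.6000.
Prior odds = 1.5445/15.6000 = 0.0990, so P(H) = 0.0990/(1+0.0990) ≈ 0.09.

P(H) = 0.09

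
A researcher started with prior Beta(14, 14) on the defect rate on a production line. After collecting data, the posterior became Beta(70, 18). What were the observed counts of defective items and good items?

Beta is conjugate to the binomial likelihood: posterior = Beta(α+s, β+f).
Match parameters: s=70−14=56, f=18−14=4.

56 defective items and 4 good items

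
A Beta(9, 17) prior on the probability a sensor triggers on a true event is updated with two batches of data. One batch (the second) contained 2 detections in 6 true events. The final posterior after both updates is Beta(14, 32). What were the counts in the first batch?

3 detections and 11 misses

Because Beta–binomial updating is additive in the counts, the combined data contributed (α_post−α_prior, β_post−β_prior) successes and failures.
Total across both batches: 14−9=5 detections, 32−17=15 misses.
Subtract the second batch: 5−2=3 detections and 15−4=11 misses.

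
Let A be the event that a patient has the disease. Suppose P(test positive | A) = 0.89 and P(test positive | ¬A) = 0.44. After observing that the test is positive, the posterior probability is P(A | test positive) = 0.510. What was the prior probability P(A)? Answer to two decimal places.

Bayes' rule in odds form gives O(A|E) = O(A)·[P(E|A)/P(E|¬A)], hence O(A) = O(A|E)/LR.
Posterior odds = 0.510/(1−0.510) = 1.0408. LR = 0.89/0.44 = 2.0227.
Prior odds = 1.0408/2.0227 = 0.5146, so P(A) = 0.5146/(1+0.5146) ≈ 0.34.

P(A) = 0.34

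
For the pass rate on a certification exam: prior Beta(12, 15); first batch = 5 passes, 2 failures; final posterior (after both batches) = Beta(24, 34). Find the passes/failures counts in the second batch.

7 passes and 17 failures

Sequential conjugate updates are equivalent to a single update on the pooled data, so total successes = posterior α − prior α and total failures = posterior β − prior β.
Total across both batches: 24−12=12 passes, 34−15=19 failures.
Subtract the first batch: 12−5=7 passes and 19−2=17 failures.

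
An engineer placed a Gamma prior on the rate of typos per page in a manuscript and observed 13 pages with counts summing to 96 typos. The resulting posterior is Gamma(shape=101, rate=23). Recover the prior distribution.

A Gamma(α, β) prior (rate parametrization) on a Poisson rate with n observations summing to S gives posterior Gamma(α+S, β+n).
So α = 101 − 96 = 5 and β = 23 − 13 = 10.

Gamma(shape=5, rate=10)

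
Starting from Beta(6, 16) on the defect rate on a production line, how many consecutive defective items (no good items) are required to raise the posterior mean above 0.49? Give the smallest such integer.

After k defective items and 0 good items the posterior is Beta(6+k, 16), with mean (6+k)/(6+16+k).
Set (6+k)/(22+k) > 0.49 and solve: k > (0.49·22 − 6)/(1 − 0.49) = 9.373.
The smallest integer exceeding 9.373 is 10, and checking k=10: (16)/(32) = 0.5000 > 0.49.

k = 10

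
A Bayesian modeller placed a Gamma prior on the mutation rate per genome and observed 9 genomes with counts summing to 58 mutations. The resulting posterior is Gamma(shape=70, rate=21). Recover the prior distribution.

Gamma–Poisson conjugacy: posterior shape = α + Σxᵢ, posterior rate = β + n.
So α = 70 − 58 = 12 and β = 21 − 9 = 12.

Gamma(shape=12, rate=12)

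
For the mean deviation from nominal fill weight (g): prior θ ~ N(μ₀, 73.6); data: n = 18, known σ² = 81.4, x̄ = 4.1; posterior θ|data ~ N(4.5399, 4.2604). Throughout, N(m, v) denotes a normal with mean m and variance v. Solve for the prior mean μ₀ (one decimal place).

The posterior mean is a precision-weighted average: μ_n = (τ₀μ₀ + τ_data·x̄)/(τ₀+τ_data), with τ₀=1/σ₀² and τ_data=n/σ².
Here τ₀ = 1/73.6 = 0.013587 and τ_data = 18/81.4 = 0.221130, so τ_n = 0.234717.
Rearranging for μ₀: μ₀ = (μ_n·τ_n − τ_data·x̄)/τ₀ = (4.5399·0.234717 − 0.221130·4.1) / 0.013587 = 0.158959/0.013587 ≈ 11.7.

μ₀ = 11.7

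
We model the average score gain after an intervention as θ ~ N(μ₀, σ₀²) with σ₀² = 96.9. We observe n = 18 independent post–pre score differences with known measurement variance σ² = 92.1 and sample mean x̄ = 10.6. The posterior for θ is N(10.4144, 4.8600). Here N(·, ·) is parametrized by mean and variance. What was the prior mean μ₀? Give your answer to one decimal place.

With known observation variance, the Normal–Normal posterior has precision τ_n = τ₀ + n/σ² and mean μ_n = (τ₀μ₀ + (n/σ²)x̄)/τ_n.
Here τ₀ = 1/96.9 = 0.010320 and τ_data = 18/92.1 = 0.195440, so τ_n = 0.205760.
Rearranging for μ₀: μ₀ = (μ_n·τ_n − τ_data·x̄)/τ₀ = (10.4144·0.205760 − 0.195440·10.6) / 0.010320 = 0.071203/0.010320 ≈ 6.9.

μ₀ = 6.9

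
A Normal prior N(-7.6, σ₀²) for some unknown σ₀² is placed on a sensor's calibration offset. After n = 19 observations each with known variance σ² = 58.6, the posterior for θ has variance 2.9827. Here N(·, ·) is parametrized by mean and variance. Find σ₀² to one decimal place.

σ₀² = 90.6

Posterior precision equals prior precision plus data precision: 1/σ_n² = 1/σ₀² + n/σ².
So 1/σ₀² = 1/2.9827 − 19/58.6 = 0.335267 − 0.324232 = 0.011035.
Hence σ₀² = 1/0.011035 ≈ 90.6.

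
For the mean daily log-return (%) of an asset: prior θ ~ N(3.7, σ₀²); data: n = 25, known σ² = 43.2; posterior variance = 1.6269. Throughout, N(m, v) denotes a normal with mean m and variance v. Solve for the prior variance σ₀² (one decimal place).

σ₀² = 27.8

For the Normal–Normal model with known σ², precisions add: τ_n = τ₀ + n/σ².
So 1/σ₀² = 1/1.6269 − 25/43.2 = 0.614666 − 0.578704 = 0.035962.
Hence σ₀² = 1/0.035962 ≈ 27.8.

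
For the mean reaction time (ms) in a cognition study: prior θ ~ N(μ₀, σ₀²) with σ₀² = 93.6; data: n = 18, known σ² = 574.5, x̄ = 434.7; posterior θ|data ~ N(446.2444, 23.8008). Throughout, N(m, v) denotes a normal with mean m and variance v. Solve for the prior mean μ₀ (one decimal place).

μ₀ = 480.1

With known observation variance, the Normal–Normal posterior has precision τ_n = τ₀ + n/σ² and mean μ_n = (τ₀μ₀ + (n/σ²)x̄)/τ_n.
Here τ₀ = 1/93.6 = 0.010684 and τ_data = 18/574.5 = 0.031332, so τ_n = 0.042016.
Rearranging for μ₀: μ₀ = (μ_n·τ_n − τ_data·x̄)/τ₀ = (446.2444·0.042016 − 0.031332·434.7) / 0.010684 = 5.129384/0.010684 ≈ 480.1.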